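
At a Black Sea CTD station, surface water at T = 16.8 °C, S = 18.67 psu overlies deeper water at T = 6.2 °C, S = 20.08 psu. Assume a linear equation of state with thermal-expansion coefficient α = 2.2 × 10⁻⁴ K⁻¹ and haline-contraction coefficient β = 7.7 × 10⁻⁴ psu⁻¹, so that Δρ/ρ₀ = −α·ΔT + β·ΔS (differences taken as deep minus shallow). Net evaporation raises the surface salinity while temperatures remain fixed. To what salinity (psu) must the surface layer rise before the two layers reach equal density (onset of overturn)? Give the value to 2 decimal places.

Neutral buoyancy requires −α(T_deep − T_surf) + β(S_deep − S_surf′) = 0.
S_surf′ = S_deep − (α/β)·ΔT = 20.08 − (2.2 × 10⁻⁴/7.7 × 10⁻⁴)·(-10.6) = 23.1086 psu.
Increase required: 23.1086 − 18.67 = 4.4386 psu.

23.11 psu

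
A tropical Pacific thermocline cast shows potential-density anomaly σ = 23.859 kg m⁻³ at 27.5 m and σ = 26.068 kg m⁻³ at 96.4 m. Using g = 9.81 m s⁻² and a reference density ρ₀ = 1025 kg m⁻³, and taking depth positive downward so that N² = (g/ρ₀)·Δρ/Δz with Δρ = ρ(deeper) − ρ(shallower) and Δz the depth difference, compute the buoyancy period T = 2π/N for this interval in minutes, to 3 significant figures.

5.98 min

Δρ = 1026.068 − 1023.859 = 2.209 kg m⁻³ over Δz = 96.4 − 27.5 = 68.9 m.
N² = (9.81/1025) × (2.209/68.9) = 3.0685 × 10⁻⁴ s⁻².
N = √(3.0685 × 10⁻⁴) = 0.017517 rad s⁻¹, so T = 2π/N = 358.69 s = 5.9782 min ≈ 5.98 min.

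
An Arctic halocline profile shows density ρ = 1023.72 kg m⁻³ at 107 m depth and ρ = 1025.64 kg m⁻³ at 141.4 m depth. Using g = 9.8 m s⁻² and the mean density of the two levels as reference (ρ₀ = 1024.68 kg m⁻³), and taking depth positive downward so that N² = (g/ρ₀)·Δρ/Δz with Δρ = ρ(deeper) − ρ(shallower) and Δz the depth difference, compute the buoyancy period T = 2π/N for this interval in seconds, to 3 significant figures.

Δρ = 1025.64 − 1023.72 = 1.92 kg m⁻³ over Δz = 141.4 − 107 = 34.4 m.
N² = (9.8/1024.68) × (1.92/34.4) = 5.3380 × 10⁻⁴ s⁻².
N = √(5.3380 × 10⁻⁴) = 0.023104 rad s⁻¹, so T = 2π/N = 271.95 s ≈ 272 s.

272 s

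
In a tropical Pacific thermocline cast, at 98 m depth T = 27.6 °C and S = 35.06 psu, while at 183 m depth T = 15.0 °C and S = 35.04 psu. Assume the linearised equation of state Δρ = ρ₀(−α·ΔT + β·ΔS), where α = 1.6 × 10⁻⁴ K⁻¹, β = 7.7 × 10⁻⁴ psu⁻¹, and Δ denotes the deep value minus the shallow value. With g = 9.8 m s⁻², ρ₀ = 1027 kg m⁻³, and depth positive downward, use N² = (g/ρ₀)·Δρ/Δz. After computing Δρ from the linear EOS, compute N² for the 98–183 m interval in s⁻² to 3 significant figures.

2.31 × 10⁻⁴ s⁻²

ΔT = -12.6 K, ΔS = -0.02 psu (deep − shallow).
Δρ/ρ₀ = −αΔT + βΔS = 2.016 × 10⁻³ − 1.54 × 10⁻⁵ = 2.0006 × 10⁻³, so Δρ ≈ 2.055 kg m⁻³.
N² = (g/ρ₀)·Δρ/Δz = g·(Δρ/ρ₀)/Δz = 9.8 × 2.0006 × 10⁻³ / 85 = 2.3066 × 10⁻⁴ s⁻² ≈ 2.31 × 10⁻⁴ s⁻².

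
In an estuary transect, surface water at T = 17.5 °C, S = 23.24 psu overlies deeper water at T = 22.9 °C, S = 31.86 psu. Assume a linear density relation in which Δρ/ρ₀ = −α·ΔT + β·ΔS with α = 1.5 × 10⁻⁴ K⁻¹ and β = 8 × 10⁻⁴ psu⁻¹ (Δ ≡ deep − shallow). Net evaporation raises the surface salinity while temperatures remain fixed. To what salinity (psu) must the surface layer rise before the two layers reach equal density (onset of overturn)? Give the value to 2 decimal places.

30.85 psu

Neutral buoyancy requires −α(T_deep − T_surf) + β(S_deep − S_surf′) = 0.
S_surf′ = S_deep − (α/β)·ΔT = 31.86 − (1.5 × 10⁻⁴/8 × 10⁻⁴)·(+5.4) = 30.8475 psu.
Increase required: 30.8475 − 23.24 = 7.6075 psu.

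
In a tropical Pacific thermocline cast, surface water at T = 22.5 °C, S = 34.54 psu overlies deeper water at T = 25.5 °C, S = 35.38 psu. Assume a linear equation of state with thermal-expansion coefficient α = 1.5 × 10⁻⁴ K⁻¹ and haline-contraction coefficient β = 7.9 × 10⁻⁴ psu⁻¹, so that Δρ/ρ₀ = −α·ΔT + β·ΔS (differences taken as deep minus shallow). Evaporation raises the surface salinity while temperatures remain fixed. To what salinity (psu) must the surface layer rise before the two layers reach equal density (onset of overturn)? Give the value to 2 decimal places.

34.81 psu

Neutral buoyancy requires −α(T_deep − T_surf) + β(S_deep − S_surf′) = 0.
S_surf′ = S_deep − (α/β)·ΔT = 35.38 − (1.5 × 10⁻⁴/7.9 × 10⁻⁴)·(+3.0) = 34.8104 psu.
Increase required: 34.8104 − 34.54 = 0.2704 psu.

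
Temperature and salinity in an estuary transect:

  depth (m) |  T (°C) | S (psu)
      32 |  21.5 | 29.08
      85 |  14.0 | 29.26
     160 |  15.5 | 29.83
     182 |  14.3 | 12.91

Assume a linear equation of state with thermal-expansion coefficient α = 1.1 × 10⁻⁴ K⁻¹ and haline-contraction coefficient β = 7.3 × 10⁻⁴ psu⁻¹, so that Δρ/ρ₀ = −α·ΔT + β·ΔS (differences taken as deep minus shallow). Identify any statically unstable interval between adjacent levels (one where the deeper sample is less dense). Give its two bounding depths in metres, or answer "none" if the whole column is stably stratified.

Evaluate Δρ/ρ₀ = −αΔT + βΔS across each adjacent pair:
  32–85 m: −αΔT+βΔS = −(1.1 × 10⁻⁴)(-7.5)+(7.3 × 10⁻⁴)(+0.18) = 9.6 × 10⁻⁴ → stable
  85–160 m: −αΔT+βΔS = −(1.1 × 10⁻⁴)(+1.5)+(7.3 × 10⁻⁴)(+0.57) = 2.5 × 10⁻⁴ → stable
  160–182 m: −αΔT+βΔS = −(1.1 × 10⁻⁴)(-1.2)+(7.3 × 10⁻⁴)(-16.92) = -0.012 → UNSTABLE
The 160–182 m interval has Δρ < 0: lighter water underlies denser water.

160–182 m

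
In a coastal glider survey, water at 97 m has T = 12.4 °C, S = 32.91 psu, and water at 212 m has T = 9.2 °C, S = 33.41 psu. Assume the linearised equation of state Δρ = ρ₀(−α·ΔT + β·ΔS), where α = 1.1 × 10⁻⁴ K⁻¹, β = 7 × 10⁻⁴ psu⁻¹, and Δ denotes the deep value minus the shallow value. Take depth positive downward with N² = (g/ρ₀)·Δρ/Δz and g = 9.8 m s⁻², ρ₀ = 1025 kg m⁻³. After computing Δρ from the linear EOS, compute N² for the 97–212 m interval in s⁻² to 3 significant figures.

5.98 × 10⁻⁵ s⁻²

ΔT = -3.2 K, ΔS = +0.50 psu (deep − shallow).
Δρ/ρ₀ = −αΔT + βΔS = 3.52 × 10⁻⁴ + 3.50 × 10⁻⁴ = 7.02 × 10⁻⁴, so Δρ ≈ 0.7196 kg m⁻³.
N² = (g/ρ₀)·Δρ/Δz = g·(Δρ/ρ₀)/Δz = 9.8 × 7.02 × 10⁻⁴ / 115 = 5.9823 × 10⁻⁵ s⁻² ≈ 5.98 × 10⁻⁵ s⁻².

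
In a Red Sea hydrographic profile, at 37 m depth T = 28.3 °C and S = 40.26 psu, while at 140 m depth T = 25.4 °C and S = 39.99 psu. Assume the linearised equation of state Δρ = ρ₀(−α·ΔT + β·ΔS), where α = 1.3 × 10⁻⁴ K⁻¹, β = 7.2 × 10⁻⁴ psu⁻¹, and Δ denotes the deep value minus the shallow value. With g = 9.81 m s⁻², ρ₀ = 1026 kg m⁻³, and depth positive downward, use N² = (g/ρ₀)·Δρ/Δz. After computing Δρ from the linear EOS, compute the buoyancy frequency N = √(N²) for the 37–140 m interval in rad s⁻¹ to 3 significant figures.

4.17 × 10⁻³ rad s⁻¹

ΔT = -2.9 K, ΔS = -0.27 psu (deep − shallow).
Δρ/ρ₀ = −αΔT + βΔS = 3.77 × 10⁻⁴ − 1.944 × 10⁻⁴ = 1.826 × 10⁻⁴, so Δρ ≈ 0.1873 kg m⁻³.
N² = (g/ρ₀)·Δρ/Δz = g·(Δρ/ρ₀)/Δz = 9.81 × 1.826 × 10⁻⁴ / 103 = 1.7391 × 10⁻⁵ s⁻².
N = √(1.7391 × 10⁻⁵) = 4.1703 × 10⁻³ rad s⁻¹ ≈ 4.17 × 10⁻³ rad s⁻¹.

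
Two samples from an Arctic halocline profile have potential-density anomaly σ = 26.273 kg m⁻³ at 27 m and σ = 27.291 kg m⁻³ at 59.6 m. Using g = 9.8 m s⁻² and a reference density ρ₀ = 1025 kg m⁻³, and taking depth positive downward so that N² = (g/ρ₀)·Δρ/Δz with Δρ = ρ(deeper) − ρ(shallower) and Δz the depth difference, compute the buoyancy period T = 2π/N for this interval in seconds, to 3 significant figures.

Δρ = 1027.291 − 1026.273 = 1.018 kg m⁻³ over Δz = 59.6 − 27 = 32.6 m.
N² = (9.8/1025) × (1.018/32.6) = 2.9856 × 10⁻⁴ s⁻².
N = √(2.9856 × 10⁻⁴) = 0.017279 rad s⁻¹, so T = 2π/N = 363.63 s ≈ 364 s.

364 s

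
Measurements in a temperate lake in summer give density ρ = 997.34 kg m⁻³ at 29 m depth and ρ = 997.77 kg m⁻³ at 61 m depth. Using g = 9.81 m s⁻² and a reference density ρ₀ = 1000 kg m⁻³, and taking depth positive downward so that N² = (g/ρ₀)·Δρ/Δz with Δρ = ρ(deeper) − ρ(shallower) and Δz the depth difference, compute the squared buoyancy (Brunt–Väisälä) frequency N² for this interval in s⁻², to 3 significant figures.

Δρ = 997.77 − 997.34 = 0.43 kg m⁻³ over Δz = 61 − 29 = 32 m.
N² = (9.81/1000) × (0.43/32) = 1.3182 × 10⁻⁴ s⁻² ≈ 1.32 × 10⁻⁴ s⁻².

1.32 × 10⁻⁴ s⁻²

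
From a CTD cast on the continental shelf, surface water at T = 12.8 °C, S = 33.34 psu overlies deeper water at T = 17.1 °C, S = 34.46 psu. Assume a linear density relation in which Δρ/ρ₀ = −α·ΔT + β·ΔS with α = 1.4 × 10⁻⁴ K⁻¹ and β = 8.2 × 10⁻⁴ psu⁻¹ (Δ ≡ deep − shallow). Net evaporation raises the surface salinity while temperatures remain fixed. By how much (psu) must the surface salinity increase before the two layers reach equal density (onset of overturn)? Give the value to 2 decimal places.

0.39 psu

Neutral buoyancy requires −α(T_deep − T_surf) + β(S_deep − S_surf′) = 0.
S_surf′ = S_deep − (α/β)·ΔT = 34.46 − (1.4 × 10⁻⁴/8.2 × 10⁻⁴)·(+4.3) = 33.7259 psu.
Increase required: 33.7259 − 33.34 = 0.3859 psu.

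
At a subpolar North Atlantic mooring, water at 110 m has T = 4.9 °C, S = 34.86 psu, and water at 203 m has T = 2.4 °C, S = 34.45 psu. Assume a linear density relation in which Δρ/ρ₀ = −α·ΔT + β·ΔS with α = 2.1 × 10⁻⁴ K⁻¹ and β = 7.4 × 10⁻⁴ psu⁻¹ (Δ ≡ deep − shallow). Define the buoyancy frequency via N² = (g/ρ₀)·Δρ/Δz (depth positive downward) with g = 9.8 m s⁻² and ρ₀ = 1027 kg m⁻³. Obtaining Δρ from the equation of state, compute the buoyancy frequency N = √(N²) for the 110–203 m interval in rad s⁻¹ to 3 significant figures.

4.83 × 10⁻³ rad s⁻¹

ΔT = -2.5 K, ΔS = -0.41 psu (deep − shallow).
Δρ/ρ₀ = −αΔT + βΔS = 5.25 × 10⁻⁴ − 3.034 × 10⁻⁴ = 2.216 × 10⁻⁴, so Δρ ≈ 0.2276 kg m⁻³.
N² = (g/ρ₀)·Δρ/Δz = g·(Δρ/ρ₀)/Δz = 9.8 × 2.216 × 10⁻⁴ / 93 = 2.3351 × 10⁻⁵ s⁻².
N = √(2.3351 × 10⁻⁵) = 4.8323 × 10⁻³ rad s⁻¹ ≈ 4.83 × 10⁻³ rad s⁻¹.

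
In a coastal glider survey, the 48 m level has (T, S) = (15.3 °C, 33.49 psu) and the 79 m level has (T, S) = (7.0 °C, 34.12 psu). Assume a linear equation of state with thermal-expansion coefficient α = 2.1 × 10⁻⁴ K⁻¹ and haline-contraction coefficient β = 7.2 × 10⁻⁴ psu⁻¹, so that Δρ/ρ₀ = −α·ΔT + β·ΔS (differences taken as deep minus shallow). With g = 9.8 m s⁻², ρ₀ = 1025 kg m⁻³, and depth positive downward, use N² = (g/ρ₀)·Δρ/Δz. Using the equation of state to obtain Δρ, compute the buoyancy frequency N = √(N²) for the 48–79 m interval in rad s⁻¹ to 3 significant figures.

ΔT = -8.3 K, ΔS = +0.63 psu (deep − shallow).
Δρ/ρ₀ = −αΔT + βΔS = 1.743 × 10⁻³ + 4.536 × 10⁻⁴ = 2.1966 × 10⁻³, so Δρ ≈ 2.252 kg m⁻³.
N² = (g/ρ₀)·Δρ/Δz = g·(Δρ/ρ₀)/Δz = 9.8 × 2.1966 × 10⁻³ / 31 = 6.9441 × 10⁻⁴ s⁻².
N = √(6.9441 × 10⁻⁴) = 0.026352 rad s⁻¹ ≈ 0.0264 rad s⁻¹.

0.0264 rad s⁻¹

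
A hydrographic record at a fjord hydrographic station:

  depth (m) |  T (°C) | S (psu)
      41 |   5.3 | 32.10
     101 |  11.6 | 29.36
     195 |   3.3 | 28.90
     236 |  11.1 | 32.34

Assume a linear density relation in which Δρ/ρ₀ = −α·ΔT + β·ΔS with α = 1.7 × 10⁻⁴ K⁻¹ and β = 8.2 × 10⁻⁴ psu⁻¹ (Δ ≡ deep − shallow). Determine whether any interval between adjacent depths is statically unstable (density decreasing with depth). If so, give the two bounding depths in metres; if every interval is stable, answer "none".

Evaluate Δρ/ρ₀ = −αΔT + βΔS across each adjacent pair:
  41–101 m: −αΔT+βΔS = −(1.7 × 10⁻⁴)(+6.3)+(8.2 × 10⁻⁴)(-2.74) = -3.3 × 10⁻³ → UNSTABLE
  101–195 m: −αΔT+βΔS = −(1.7 × 10⁻⁴)(-8.3)+(8.2 × 10⁻⁴)(-0.46) = 1.0 × 10⁻³ → stable
  195–236 m: −αΔT+βΔS = −(1.7 × 10⁻⁴)(+7.8)+(8.2 × 10⁻⁴)(+3.44) = 1.5 × 10⁻³ → stable
The 41–101 m interval has Δρ < 0: lighter water underlies denser water.

41–101 m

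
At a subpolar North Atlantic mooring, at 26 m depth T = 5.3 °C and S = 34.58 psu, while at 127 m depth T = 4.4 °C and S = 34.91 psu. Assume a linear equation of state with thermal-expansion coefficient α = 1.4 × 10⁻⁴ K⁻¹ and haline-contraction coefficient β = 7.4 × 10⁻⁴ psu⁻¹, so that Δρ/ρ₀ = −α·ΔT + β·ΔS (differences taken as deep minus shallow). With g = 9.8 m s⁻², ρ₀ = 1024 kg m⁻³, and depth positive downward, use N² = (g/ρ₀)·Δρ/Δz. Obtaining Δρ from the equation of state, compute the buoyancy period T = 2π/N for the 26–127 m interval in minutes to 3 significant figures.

17.5 min

ΔT = -0.9 K, ΔS = +0.33 psu (deep − shallow).
Δρ/ρ₀ = −αΔT + βΔS = 1.26 × 10⁻⁴ + 2.442 × 10⁻⁴ = 3.702 × 10⁻⁴, so Δρ ≈ 0.3791 kg m⁻³.
N² = (g/ρ₀)·Δρ/Δz = g·(Δρ/ρ₀)/Δz = 9.8 × 3.702 × 10⁻⁴ / 101 = 3.5920 × 10⁻⁵ s⁻².
N = √(3.5920 × 10⁻⁵) = 5.9933 × 10⁻³ rad s⁻¹ → T = 2π/N = 1.0484 × 10³ s = 17.473 min ≈ 17.5 min.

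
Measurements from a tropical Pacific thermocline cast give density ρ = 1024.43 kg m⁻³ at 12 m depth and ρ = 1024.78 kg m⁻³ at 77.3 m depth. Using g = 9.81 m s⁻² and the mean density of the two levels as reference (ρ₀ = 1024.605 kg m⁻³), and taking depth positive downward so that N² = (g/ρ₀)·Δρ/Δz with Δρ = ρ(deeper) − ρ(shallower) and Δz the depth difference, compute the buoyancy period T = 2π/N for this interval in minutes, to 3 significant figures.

Δρ = 1024.78 − 1024.43 = 0.35 kg m⁻³ over Δz = 77.3 − 12 = 65.3 m.
N² = (9.81/1024.605) × (0.35/65.3) = 5.1318 × 10⁻⁵ s⁻².
N = √(5.1318 × 10⁻⁵) = 7.1637 × 10⁻³ rad s⁻¹, so T = 2π/N = 877.09 s = 14.618 min ≈ 14.6 min.

14.6 min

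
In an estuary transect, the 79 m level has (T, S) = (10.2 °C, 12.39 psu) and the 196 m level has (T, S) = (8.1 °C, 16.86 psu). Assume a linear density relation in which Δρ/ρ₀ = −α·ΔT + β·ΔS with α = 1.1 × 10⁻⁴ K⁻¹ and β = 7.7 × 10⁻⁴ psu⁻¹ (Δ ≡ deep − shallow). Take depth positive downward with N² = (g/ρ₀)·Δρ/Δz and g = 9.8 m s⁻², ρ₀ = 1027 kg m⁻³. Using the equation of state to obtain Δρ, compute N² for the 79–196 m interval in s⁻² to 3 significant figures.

ΔT = -2.1 K, ΔS = +4.47 psu (deep − shallow).
Δρ/ρ₀ = −αΔT + βΔS = 2.31 × 10⁻⁴ + 3.4419 × 10⁻³ = 3.6729 × 10⁻³, so Δρ ≈ 3.772 kg m⁻³.
N² = (g/ρ₀)·Δρ/Δz = g·(Δρ/ρ₀)/Δz = 9.8 × 3.6729 × 10⁻³ / 117 = 3.0764 × 10⁻⁴ s⁻² ≈ 3.08 × 10⁻⁴ s⁻².

3.08 × 10⁻⁴ s⁻²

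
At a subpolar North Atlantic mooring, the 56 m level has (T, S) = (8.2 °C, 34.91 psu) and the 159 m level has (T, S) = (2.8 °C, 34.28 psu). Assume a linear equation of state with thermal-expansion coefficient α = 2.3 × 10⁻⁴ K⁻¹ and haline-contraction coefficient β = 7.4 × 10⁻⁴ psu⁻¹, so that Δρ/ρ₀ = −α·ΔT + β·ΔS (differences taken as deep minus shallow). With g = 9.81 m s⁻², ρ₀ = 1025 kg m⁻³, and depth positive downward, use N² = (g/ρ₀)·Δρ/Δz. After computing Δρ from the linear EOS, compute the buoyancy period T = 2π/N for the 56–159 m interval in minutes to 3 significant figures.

ΔT = -5.4 K, ΔS = -0.63 psu (deep − shallow).
Δρ/ρ₀ = −αΔT + βΔS = 1.242 × 10⁻³ − 4.662 × 10⁻⁴ = 7.758 × 10⁻⁴, so Δρ ≈ 0.7952 kg m⁻³.
N² = (g/ρ₀)·Δρ/Δz = g·(Δρ/ρ₀)/Δz = 9.81 × 7.758 × 10⁻⁴ / 103 = 7.3889 × 10⁻⁵ s⁻².
N = √(7.3889 × 10⁻⁵) = 8.5959 × 10⁻³ rad s⁻¹ → T = 2π/N = 730.95 s = 12.183 min ≈ 12.2 min.

12.2 min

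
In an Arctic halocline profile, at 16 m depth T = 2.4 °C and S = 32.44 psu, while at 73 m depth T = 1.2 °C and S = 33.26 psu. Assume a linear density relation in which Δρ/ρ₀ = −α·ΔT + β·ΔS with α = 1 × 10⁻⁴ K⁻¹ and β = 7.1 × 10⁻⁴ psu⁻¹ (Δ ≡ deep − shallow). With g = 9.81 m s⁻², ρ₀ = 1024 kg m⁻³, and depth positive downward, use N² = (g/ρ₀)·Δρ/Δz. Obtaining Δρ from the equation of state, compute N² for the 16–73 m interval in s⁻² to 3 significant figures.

1.21 × 10⁻⁴ s⁻²

ΔT = -1.2 K, ΔS = +0.82 psu (deep − shallow).
Δρ/ρ₀ = −αΔT + βΔS = 1.20 × 10⁻⁴ + 5.822 × 10⁻⁴ = 7.022 × 10⁻⁴, so Δρ ≈ 0.7191 kg m⁻³.
N² = (g/ρ₀)·Δρ/Δz = g·(Δρ/ρ₀)/Δz = 9.81 × 7.022 × 10⁻⁴ / 57 = 1.2085 × 10⁻⁴ s⁻² ≈ 1.21 × 10⁻⁴ s⁻².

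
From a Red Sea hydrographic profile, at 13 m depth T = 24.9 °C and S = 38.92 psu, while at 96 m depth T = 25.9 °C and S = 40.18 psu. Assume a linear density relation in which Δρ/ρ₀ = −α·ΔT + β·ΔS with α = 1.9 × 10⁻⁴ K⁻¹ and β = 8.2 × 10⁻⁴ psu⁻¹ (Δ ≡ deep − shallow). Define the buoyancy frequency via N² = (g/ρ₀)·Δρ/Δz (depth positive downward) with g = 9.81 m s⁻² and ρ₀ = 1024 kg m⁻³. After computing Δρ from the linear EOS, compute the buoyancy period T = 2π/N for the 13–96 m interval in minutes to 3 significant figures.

ΔT = +1.0 K, ΔS = +1.26 psu (deep − shallow).
Δρ/ρ₀ = −αΔT + βΔS = -1.90 × 10⁻⁴ + 1.0332 × 10⁻³ = 8.432 × 10⁻⁴, so Δρ ≈ 0.8634 kg m⁻³.
N² = (g/ρ₀)·Δρ/Δz = g·(Δρ/ρ₀)/Δz = 9.81 × 8.432 × 10⁻⁴ / 83 = 9.9660 × 10⁻⁵ s⁻².
N = √(9.9660 × 10⁻⁵) = 9.9830 × 10⁻³ rad s⁻¹ → T = 2π/N = 629.39 s = 10.490 min ≈ 10.5 min.

10.5 min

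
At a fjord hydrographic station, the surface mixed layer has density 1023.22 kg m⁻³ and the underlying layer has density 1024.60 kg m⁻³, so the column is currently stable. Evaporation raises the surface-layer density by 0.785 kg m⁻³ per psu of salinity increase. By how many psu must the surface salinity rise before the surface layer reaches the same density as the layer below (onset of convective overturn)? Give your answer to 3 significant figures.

1.76 psu

Density deficit of the surface layer: 1024.60 − 1023.22 = 1.38 kg m⁻³.
Required change = 1.38 / 0.785 = 1.76 psu.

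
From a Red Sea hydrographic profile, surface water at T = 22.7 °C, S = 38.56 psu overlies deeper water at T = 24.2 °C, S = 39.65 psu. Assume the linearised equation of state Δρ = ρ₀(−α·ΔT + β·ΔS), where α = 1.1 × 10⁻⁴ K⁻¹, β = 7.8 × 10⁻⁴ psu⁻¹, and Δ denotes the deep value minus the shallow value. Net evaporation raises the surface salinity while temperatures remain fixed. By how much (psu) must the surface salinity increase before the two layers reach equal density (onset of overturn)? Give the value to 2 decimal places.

0.88 psu

Neutral buoyancy requires −α(T_deep − T_surf) + β(S_deep − S_surf′) = 0.
S_surf′ = S_deep − (α/β)·ΔT = 39.65 − (1.1 × 10⁻⁴/7.8 × 10⁻⁴)·(+1.5) = 39.4385 psu.
Increase required: 39.4385 − 38.56 = 0.8785 psu.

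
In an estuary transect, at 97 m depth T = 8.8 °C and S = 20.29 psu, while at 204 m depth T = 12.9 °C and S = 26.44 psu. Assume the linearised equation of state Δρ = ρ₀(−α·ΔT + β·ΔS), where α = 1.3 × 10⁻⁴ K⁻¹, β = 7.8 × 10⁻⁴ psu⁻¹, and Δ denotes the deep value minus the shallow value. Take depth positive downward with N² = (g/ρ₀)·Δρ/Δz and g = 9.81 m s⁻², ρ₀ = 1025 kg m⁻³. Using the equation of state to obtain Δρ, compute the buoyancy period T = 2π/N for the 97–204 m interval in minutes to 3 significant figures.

ΔT = +4.1 K, ΔS = +6.15 psu (deep − shallow).
Δρ/ρ₀ = −αΔT + βΔS = -5.33 × 10⁻⁴ + 4.797 × 10⁻³ = 4.264 × 10⁻³, so Δρ ≈ 4.371 kg m⁻³.
N² = (g/ρ₀)·Δρ/Δz = g·(Δρ/ρ₀)/Δz = 9.81 × 4.264 × 10⁻³ / 107 = 3.9093 × 10⁻⁴ s⁻².
N = √(3.9093 × 10⁻⁴) = 0.019772 rad s⁻¹ → T = 2π/N = 317.78 s = 5.2963 min ≈ 5.30 min.

5.30 min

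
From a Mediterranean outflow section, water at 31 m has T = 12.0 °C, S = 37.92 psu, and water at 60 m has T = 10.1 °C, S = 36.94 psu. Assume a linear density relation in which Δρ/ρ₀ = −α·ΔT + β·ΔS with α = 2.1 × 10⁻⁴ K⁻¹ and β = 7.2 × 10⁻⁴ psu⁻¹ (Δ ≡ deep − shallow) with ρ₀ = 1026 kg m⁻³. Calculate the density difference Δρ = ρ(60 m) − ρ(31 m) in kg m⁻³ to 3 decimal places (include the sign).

-0.315 kg m⁻³

ΔT = -1.9 K, ΔS = -0.98 psu (deep − shallow).
Δρ/ρ₀ = −(2.1 × 10⁻⁴)(-1.9) + (7.2 × 10⁻⁴)(-0.98) = -3.066 × 10⁻⁴.
Δρ = 1026 × (-3.066 × 10⁻⁴) = -0.315 kg m⁻³.
Negative Δρ: lighter below, statically unstable.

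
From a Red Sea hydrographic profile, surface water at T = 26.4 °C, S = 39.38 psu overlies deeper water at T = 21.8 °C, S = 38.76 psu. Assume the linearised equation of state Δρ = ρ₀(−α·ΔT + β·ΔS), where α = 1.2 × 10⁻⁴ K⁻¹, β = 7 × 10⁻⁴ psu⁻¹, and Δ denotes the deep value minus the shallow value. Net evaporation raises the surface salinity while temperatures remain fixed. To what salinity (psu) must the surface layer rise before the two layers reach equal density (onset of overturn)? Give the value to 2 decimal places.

39.55 psu

Neutral buoyancy requires −α(T_deep − T_surf) + β(S_deep − S_surf′) = 0.
S_surf′ = S_deep − (α/β)·ΔT = 38.76 − (1.2 × 10⁻⁴/7 × 10⁻⁴)·(-4.6) = 39.5486 psu.
Increase required: 39.5486 − 39.38 = 0.1686 psu.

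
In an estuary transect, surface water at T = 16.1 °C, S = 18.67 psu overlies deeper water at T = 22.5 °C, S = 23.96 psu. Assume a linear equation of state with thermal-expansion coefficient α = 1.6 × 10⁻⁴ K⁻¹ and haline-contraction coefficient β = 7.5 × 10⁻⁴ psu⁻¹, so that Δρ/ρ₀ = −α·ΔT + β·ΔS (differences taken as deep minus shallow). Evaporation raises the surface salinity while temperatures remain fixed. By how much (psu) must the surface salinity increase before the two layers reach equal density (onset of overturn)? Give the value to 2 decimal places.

3.92 psu

Neutral buoyancy requires −α(T_deep − T_surf) + β(S_deep − S_surf′) = 0.
S_surf′ = S_deep − (α/β)·ΔT = 23.96 − (1.6 × 10⁻⁴/7.5 × 10⁻⁴)·(+6.4) = 22.5947 psu.
Increase required: 22.5947 − 18.67 = 3.9247 psu.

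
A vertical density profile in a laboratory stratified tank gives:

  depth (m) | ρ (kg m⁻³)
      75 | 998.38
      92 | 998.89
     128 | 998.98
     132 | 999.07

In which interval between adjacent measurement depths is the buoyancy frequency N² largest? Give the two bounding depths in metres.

75–92 m

Compute the density gradient over each adjacent pair:
  75–92 m: Δρ/Δz = 0.51/17 = 0.030 kg m⁻⁴
  92–128 m: Δρ/Δz = 0.09/36 = 2.5 × 10⁻³ kg m⁻⁴
  128–132 m: Δρ/Δz = 0.09/4 = 0.022 kg m⁻⁴
The largest gradient is in the 75–92 m interval — the pycnocline.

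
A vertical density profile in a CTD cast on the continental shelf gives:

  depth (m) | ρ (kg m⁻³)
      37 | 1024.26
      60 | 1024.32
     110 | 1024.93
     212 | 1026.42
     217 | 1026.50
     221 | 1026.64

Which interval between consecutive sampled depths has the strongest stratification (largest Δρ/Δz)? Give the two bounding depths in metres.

217–221 m

Compute the density gradient over each adjacent pair:
  37–60 m: Δρ/Δz = 0.06/23 = 2.6 × 10⁻³ kg m⁻⁴
  60–110 m: Δρ/Δz = 0.61/50 = 0.012 kg m⁻⁴
  110–212 m: Δρ/Δz = 1.49/102 = 0.015 kg m⁻⁴
  212–217 m: Δρ/Δz = 0.08/5 = 0.016 kg m⁻⁴
  217–221 m: Δρ/Δz = 0.14/4 = 0.035 kg m⁻⁴
The largest gradient is in the 217–221 m interval — the pycnocline.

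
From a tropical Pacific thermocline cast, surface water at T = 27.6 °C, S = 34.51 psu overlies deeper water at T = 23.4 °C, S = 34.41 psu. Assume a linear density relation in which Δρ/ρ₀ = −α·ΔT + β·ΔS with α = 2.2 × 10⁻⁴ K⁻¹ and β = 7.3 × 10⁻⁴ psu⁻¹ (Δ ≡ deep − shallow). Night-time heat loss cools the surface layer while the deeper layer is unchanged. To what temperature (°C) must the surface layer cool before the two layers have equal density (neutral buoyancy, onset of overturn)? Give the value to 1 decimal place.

Neutral buoyancy requires Δρ = 0, i.e. −α(T_deep − T_surf′) + β(S_deep − S_surf) = 0.
T_surf′ = T_deep − (β/α)·ΔS = 23.4 − (7.3 × 10⁻⁴/2.2 × 10⁻⁴)·(-0.10) = 23.732 °C.
Cooling required: 27.6 − (23.732) = 3.868 °C.

23.7 °C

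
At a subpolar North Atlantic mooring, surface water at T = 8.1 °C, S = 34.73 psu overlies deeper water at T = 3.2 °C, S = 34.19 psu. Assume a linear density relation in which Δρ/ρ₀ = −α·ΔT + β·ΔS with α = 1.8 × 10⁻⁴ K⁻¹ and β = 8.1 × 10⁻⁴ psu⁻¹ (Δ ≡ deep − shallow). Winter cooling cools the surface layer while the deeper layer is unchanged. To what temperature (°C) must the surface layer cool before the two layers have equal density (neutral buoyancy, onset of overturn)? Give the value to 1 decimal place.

5.6 °C

Neutral buoyancy requires Δρ = 0, i.e. −α(T_deep − T_surf′) + β(S_deep − S_surf) = 0.
T_surf′ = T_deep − (β/α)·ΔS = 3.2 − (8.1 × 10⁻⁴/1.8 × 10⁻⁴)·(-0.54) = 5.630 °C.
Cooling required: 8.1 − (5.630) = 2.470 °C.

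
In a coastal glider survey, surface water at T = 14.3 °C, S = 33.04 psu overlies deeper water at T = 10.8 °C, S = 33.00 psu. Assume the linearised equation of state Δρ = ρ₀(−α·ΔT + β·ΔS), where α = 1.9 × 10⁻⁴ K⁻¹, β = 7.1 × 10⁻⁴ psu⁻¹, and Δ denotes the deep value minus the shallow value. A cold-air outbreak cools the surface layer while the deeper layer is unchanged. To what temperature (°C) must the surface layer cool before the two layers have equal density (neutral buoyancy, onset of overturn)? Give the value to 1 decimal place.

10.9 °C

Neutral buoyancy requires Δρ = 0, i.e. −α(T_deep − T_surf′) + β(S_deep − S_surf) = 0.
T_surf′ = T_deep − (β/α)·ΔS = 10.8 − (7.1 × 10⁻⁴/1.9 × 10⁻⁴)·(-0.04) = 10.949 °C.
Cooling required: 14.3 − (10.949) = 3.351 °C.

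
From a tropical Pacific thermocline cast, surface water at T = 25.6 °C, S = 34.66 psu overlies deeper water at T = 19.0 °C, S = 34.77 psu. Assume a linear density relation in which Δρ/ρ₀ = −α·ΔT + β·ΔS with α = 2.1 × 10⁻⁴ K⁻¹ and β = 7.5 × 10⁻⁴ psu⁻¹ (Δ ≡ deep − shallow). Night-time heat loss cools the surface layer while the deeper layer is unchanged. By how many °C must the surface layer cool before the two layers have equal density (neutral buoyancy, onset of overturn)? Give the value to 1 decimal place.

7.0 °C

Neutral buoyancy requires Δρ = 0, i.e. −α(T_deep − T_surf′) + β(S_deep − S_surf) = 0.
T_surf′ = T_deep − (β/α)·ΔS = 19.0 − (7.5 × 10⁻⁴/2.1 × 10⁻⁴)·(+0.11) = 18.607 °C.
Cooling required: 25.6 − (18.607) = 6.993 °C.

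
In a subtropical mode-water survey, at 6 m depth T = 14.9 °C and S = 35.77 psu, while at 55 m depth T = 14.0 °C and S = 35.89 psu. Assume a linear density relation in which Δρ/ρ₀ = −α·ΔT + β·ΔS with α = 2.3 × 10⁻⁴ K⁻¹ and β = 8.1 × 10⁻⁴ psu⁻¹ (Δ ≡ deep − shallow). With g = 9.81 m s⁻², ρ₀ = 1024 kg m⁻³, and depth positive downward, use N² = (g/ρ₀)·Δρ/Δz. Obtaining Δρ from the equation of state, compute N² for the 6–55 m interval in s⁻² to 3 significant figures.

6.09 × 10⁻⁵ s⁻²

ΔT = -0.9 K, ΔS = +0.12 psu (deep − shallow).
Δρ/ρ₀ = −αΔT + βΔS = 2.07 × 10⁻⁴ + 9.72 × 10⁻⁵ = 3.042 × 10⁻⁴, so Δρ ≈ 0.3115 kg m⁻³.
N² = (g/ρ₀)·Δρ/Δz = g·(Δρ/ρ₀)/Δz = 9.81 × 3.042 × 10⁻⁴ / 49 = 6.0902 × 10⁻⁵ s⁻² ≈ 6.09 × 10⁻⁵ s⁻².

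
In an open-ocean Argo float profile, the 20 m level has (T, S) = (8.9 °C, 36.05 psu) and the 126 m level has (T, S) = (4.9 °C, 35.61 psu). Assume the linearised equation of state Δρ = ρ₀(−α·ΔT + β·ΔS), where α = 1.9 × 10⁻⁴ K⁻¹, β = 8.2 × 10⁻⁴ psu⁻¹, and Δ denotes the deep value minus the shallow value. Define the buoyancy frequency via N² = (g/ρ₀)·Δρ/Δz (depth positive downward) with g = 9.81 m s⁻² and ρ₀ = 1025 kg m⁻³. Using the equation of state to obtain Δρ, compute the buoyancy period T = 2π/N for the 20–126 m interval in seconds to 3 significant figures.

ΔT = -4.0 K, ΔS = -0.44 psu (deep − shallow).
Δρ/ρ₀ = −αΔT + βΔS = 7.60 × 10⁻⁴ − 3.608 × 10⁻⁴ = 3.992 × 10⁻⁴, so Δρ ≈ 0.4092 kg m⁻³.
N² = (g/ρ₀)·Δρ/Δz = g·(Δρ/ρ₀)/Δz = 9.81 × 3.992 × 10⁻⁴ / 106 = 3.6945 × 10⁻⁵ s⁻².
N = √(3.6945 × 10⁻⁵) = 6.0782 × 10⁻³ rad s⁻¹ → T = 2π/N = 1.0337 × 10³ s ≈ 1.03 × 10³ s.

1.03 × 10³ s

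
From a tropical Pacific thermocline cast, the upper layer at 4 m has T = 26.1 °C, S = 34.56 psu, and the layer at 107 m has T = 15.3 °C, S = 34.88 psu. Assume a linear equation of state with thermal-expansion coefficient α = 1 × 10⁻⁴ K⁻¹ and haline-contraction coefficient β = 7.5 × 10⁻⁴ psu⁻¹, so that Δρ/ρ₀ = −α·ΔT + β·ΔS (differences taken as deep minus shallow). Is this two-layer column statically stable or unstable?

ΔT = 15.3 − 26.1 = -10.8 K and ΔS = 34.88 − 34.56 = +0.32 psu (deep − shallow).
−αΔT = 1.08 × 10⁻³; βΔS = 2.40 × 10⁻⁴; sum Δρ/ρ₀ = 1.32 × 10⁻³.
Δρ/ρ₀ > 0, so Δρ > 0: deeper water is denser → statically stable.

stable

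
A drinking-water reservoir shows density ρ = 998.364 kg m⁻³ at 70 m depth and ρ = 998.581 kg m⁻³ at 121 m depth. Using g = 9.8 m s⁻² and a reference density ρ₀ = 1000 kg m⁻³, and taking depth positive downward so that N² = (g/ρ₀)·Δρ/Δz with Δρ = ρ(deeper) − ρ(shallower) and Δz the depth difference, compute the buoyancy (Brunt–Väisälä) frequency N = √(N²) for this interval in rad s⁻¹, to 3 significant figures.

6.46 × 10⁻³ rad s⁻¹

Δρ = 998.581 − 998.364 = 0.217 kg m⁻³ over Δz = 121 − 70 = 51 m.
N² = (9.8/1000) × (0.217/51) = 4.1698 × 10⁻⁵ s⁻².
N = √(4.1698 × 10⁻⁵) = 6.4574 × 10⁻³ rad s⁻¹ ≈ 6.46 × 10⁻³ rad s⁻¹.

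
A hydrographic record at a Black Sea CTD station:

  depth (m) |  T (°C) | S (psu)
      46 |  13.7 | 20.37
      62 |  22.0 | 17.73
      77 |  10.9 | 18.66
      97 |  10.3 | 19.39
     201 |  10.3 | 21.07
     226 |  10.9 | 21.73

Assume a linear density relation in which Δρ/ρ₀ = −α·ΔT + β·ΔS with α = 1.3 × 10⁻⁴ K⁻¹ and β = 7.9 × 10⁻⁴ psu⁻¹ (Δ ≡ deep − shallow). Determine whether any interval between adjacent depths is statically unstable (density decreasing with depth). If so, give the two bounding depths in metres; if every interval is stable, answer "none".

46–62 m

Evaluate Δρ/ρ₀ = −αΔT + βΔS across each adjacent pair:
  46–62 m: −αΔT+βΔS = −(1.3 × 10⁻⁴)(+8.3)+(7.9 × 10⁻⁴)(-2.64) = -3.2 × 10⁻³ → UNSTABLE
  62–77 m: −αΔT+βΔS = −(1.3 × 10⁻⁴)(-11.1)+(7.9 × 10⁻⁴)(+0.93) = 2.2 × 10⁻³ → stable
  77–97 m: −αΔT+βΔS = −(1.3 × 10⁻⁴)(-0.6)+(7.9 × 10⁻⁴)(+0.73) = 6.5 × 10⁻⁴ → stable
  97–201 m: −αΔT+βΔS = −(1.3 × 10⁻⁴)(+0.0)+(7.9 × 10⁻⁴)(+1.68) = 1.3 × 10⁻³ → stable
  201–226 m: −αΔT+βΔS = −(1.3 × 10⁻⁴)(+0.6)+(7.9 × 10⁻⁴)(+0.66) = 4.4 × 10⁻⁴ → stable
The 46–62 m interval has Δρ < 0: lighter water underlies denser water.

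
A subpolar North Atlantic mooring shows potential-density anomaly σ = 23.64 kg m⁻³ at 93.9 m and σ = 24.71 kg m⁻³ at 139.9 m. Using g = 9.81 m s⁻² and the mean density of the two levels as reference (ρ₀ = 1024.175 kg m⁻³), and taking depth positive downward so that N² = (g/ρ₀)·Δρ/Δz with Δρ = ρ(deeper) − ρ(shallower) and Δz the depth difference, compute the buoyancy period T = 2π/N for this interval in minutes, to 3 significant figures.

Δρ = 1024.71 − 1023.64 = 1.07 kg m⁻³ over Δz = 139.9 − 93.9 = 46 m.
N² = (9.81/1024.175) × (1.07/46) = 2.2280 × 10⁻⁴ s⁻².
N = √(2.2280 × 10⁻⁴) = 0.014926 rad s⁻¹, so T = 2π/N = 420.96 s = 7.0160 min ≈ 7.02 min.

7.02 min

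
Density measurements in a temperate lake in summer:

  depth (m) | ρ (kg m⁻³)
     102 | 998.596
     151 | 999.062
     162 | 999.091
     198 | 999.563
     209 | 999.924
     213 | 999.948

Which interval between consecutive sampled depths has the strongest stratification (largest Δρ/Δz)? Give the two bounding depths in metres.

Compute the density gradient over each adjacent pair:
  102–151 m: Δρ/Δz = 0.466/49 = 9.5 × 10⁻³ kg m⁻⁴
  151–162 m: Δρ/Δz = 0.029/11 = 2.6 × 10⁻³ kg m⁻⁴
  162–198 m: Δρ/Δz = 0.472/36 = 0.013 kg m⁻⁴
  198–209 m: Δρ/Δz = 0.361/11 = 0.033 kg m⁻⁴
  209–213 m: Δρ/Δz = 0.024/4 = 6.0 × 10⁻³ kg m⁻⁴
The largest gradient is in the 198–209 m interval — the pycnocline.

198–209 m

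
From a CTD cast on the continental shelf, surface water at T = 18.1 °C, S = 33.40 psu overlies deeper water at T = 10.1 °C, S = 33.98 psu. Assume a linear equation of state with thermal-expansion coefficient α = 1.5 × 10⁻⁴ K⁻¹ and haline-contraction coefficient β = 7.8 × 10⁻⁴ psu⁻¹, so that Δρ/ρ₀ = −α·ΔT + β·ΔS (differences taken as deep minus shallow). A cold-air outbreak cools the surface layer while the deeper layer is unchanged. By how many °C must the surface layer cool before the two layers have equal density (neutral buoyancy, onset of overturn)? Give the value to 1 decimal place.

11.0 °C

Neutral buoyancy requires Δρ = 0, i.e. −α(T_deep − T_surf′) + β(S_deep − S_surf) = 0.
T_surf′ = T_deep − (β/α)·ΔS = 10.1 − (7.8 × 10⁻⁴/1.5 × 10⁻⁴)·(+0.58) = 7.084 °C.
Cooling required: 18.1 − (7.084) = 11.016 °C.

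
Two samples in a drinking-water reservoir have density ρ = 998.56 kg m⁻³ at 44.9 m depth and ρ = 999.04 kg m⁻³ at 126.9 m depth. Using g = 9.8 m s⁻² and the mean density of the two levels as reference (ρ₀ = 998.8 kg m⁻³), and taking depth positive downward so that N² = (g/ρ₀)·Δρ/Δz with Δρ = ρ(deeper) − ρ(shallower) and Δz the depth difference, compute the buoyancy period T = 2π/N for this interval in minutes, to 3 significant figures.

Δρ = 999.04 − 998.56 = 0.48 kg m⁻³ over Δz = 126.9 − 44.9 = 82 m.
N² = (9.8/998.8) × (0.48/82) = 5.7435 × 10⁻⁵ s⁻².
N = √(5.7435 × 10⁻⁵) = 7.5786 × 10⁻³ rad s⁻¹, so T = 2π/N = 829.07 s = 13.818 min ≈ 13.8 min.

13.8 min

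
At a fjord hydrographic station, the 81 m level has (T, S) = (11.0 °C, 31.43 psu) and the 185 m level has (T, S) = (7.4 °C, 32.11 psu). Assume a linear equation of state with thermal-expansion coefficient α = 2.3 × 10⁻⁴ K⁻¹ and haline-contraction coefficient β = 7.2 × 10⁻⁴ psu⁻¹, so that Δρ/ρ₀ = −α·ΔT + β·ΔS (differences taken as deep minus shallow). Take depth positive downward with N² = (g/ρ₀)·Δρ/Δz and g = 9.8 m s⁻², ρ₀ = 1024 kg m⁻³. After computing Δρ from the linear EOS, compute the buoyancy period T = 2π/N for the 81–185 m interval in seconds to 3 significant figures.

ΔT = -3.6 K, ΔS = +0.68 psu (deep − shallow).
Δρ/ρ₀ = −αΔT + βΔS = 8.28 × 10⁻⁴ + 4.896 × 10⁻⁴ = 1.3176 × 10⁻³, so Δρ ≈ 1.349 kg m⁻³.
N² = (g/ρ₀)·Δρ/Δz = g·(Δρ/ρ₀)/Δz = 9.8 × 1.3176 × 10⁻³ / 104 = 1.2416 × 10⁻⁴ s⁻².
N = √(1.2416 × 10⁻⁴) = 0.011143 rad s⁻¹ → T = 2π/N = 563.87 s ≈ 564 s.

564 s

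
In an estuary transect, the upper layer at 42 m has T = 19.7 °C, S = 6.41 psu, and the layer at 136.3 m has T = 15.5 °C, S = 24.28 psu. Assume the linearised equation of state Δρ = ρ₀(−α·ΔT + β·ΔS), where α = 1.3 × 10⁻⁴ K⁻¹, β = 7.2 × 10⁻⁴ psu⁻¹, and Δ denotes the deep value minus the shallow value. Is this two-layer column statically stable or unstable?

ΔT = 15.5 − 19.7 = -4.2 K and ΔS = 24.28 − 6.41 = +17.87 psu (deep − shallow).
−αΔT = 5.46 × 10⁻⁴; βΔS = 0.0128664; sum Δρ/ρ₀ = 0.0134124.
Δρ/ρ₀ > 0, so Δρ > 0: deeper water is denser → statically stable.

stable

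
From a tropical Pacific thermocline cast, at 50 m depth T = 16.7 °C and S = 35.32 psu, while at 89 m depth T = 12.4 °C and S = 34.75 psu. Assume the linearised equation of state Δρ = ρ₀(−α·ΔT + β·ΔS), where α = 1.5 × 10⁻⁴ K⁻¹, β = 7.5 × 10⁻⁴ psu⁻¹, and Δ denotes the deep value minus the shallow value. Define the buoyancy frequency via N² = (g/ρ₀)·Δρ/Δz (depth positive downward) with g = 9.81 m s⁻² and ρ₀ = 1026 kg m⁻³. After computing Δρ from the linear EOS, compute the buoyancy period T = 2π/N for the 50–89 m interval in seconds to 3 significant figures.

849 s

ΔT = -4.3 K, ΔS = -0.57 psu (deep − shallow).
Δρ/ρ₀ = −αΔT + βΔS = 6.45 × 10⁻⁴ − 4.275 × 10⁻⁴ = 2.175 × 10⁻⁴, so Δρ ≈ 0.2232 kg m⁻³.
N² = (g/ρ₀)·Δρ/Δz = g·(Δρ/ρ₀)/Δz = 9.81 × 2.175 × 10⁻⁴ / 39 = 5.4710 × 10⁻⁵ s⁻².
N = √(5.4710 × 10⁻⁵) = 7.3966 × 10⁻³ rad s⁻¹ → T = 2π/N = 849.47 s ≈ 849 s.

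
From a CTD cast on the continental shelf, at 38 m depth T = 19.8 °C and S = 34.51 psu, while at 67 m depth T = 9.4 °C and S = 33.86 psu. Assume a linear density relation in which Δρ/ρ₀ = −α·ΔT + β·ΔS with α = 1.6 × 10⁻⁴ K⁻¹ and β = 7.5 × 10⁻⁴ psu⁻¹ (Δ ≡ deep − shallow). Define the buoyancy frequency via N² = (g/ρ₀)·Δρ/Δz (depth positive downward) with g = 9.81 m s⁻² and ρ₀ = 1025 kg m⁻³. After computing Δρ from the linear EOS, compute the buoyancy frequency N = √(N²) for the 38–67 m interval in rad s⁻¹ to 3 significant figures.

0.0199 rad s⁻¹

ΔT = -10.4 K, ΔS = -0.65 psu (deep − shallow).
Δρ/ρ₀ = −αΔT + βΔS = 1.664 × 10⁻³ − 4.875 × 10⁻⁴ = 1.1765 × 10⁻³, so Δρ ≈ 1.206 kg m⁻³.
N² = (g/ρ₀)·Δρ/Δz = g·(Δρ/ρ₀)/Δz = 9.81 × 1.1765 × 10⁻³ / 29 = 3.9798 × 10⁻⁴ s⁻².
N = √(3.9798 × 10⁻⁴) = 0.019949 rad s⁻¹ ≈ 0.0199 rad s⁻¹.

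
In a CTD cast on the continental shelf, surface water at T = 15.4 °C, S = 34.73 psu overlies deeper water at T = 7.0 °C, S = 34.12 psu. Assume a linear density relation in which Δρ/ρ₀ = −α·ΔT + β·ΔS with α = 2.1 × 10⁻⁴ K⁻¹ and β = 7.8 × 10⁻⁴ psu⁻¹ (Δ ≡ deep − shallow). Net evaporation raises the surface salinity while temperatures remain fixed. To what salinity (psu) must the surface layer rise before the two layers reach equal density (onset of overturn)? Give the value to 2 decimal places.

36.38 psu

Neutral buoyancy requires −α(T_deep − T_surf) + β(S_deep − S_surf′) = 0.
S_surf′ = S_deep − (α/β)·ΔT = 34.12 − (2.1 × 10⁻⁴/7.8 × 10⁻⁴)·(-8.4) = 36.3815 psu.
Increase required: 36.3815 − 34.73 = 1.6515 psu.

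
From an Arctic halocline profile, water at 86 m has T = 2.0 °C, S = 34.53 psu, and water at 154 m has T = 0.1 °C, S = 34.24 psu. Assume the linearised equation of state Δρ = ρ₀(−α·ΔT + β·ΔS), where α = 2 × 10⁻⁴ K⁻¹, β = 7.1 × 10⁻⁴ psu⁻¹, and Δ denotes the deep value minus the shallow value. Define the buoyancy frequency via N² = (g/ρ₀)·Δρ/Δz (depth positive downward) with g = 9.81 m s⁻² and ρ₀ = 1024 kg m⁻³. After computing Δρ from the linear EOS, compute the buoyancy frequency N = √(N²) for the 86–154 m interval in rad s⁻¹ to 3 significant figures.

ΔT = -1.9 K, ΔS = -0.29 psu (deep − shallow).
Δρ/ρ₀ = −αΔT + βΔS = 3.80 × 10⁻⁴ − 2.059 × 10⁻⁴ = 1.741 × 10⁻⁴, so Δρ ≈ 0.1783 kg m⁻³.
N² = (g/ρ₀)·Δρ/Δz = g·(Δρ/ρ₀)/Δz = 9.81 × 1.741 × 10⁻⁴ / 68 = 2.5116 × 10⁻⁵ s⁻².
N = √(2.5116 × 10⁻⁵) = 5.0116 × 10⁻³ rad s⁻¹ ≈ 5.01 × 10⁻³ rad s⁻¹.

5.01 × 10⁻³ rad s⁻¹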